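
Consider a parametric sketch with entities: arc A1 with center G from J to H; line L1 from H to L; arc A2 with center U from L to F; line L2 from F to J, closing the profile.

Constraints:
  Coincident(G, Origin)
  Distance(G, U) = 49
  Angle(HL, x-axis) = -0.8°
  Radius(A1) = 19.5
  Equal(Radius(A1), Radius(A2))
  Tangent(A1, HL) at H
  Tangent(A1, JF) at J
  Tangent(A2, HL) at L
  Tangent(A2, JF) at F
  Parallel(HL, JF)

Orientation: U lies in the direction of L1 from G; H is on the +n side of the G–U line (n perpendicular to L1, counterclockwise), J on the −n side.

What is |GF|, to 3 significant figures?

52.7

Tangency of A1 to both parallel lines with radius 19.5 puts H and J at G ± 19.5·n: H = (0.272, 19.5), J = (-0.272, -19.5). Equal radii place L and F the same way about U: L = U + 19.5·n = (49.3, 18.8), F = U − 19.5·n = (48.7, -20.2). Then |GF| = |F − G| = 52.7.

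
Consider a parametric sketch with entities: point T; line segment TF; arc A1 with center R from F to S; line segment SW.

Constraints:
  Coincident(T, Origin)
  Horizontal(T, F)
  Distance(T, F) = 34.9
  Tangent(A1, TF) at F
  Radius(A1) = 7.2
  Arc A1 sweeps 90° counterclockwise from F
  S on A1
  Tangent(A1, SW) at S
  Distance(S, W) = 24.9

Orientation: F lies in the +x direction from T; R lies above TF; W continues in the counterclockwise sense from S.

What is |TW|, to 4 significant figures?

52.94

T is at the origin; T and F share the same y with |TF| = 34.9 and F on the +x side, so F = (34.90, 0.000). A1 meets TF tangentially, so RF is at right angles to TF, so R = F + (0, 7.2) = (34.90, 7.200). On A1, F sits at bearing -90° from R; a 90° counterclockwise sweep puts S at bearing 0°, so S = R + 7.2·(cos 0°, sin 0°) = (42.10, 7.200). A1 meets SW tangentially, so RS is at right angles to SW, so SW runs along (−sin 0°, cos 0°); with |SW| = 24.9, W = (42.10, 32.10). Then |TW| = |W − T| = 52.94.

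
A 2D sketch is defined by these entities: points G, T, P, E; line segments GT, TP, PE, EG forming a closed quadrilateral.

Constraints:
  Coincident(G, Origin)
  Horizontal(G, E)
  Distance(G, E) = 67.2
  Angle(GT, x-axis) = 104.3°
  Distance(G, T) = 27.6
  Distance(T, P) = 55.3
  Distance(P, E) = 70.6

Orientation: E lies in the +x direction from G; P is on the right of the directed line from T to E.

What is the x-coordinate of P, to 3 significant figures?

2.30

Checks: |TP| = 55.30 ✓; |PE| = 70.60 ✓.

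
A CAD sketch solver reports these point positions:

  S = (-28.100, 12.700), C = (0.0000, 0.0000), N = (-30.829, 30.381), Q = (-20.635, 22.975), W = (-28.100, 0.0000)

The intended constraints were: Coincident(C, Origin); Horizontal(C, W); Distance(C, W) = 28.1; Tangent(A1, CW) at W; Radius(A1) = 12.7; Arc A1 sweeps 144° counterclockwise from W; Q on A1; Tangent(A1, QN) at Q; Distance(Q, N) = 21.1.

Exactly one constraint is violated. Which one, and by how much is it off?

Distance(Q, N) = 21.1 — off by 8.50.

C = (0.00, 0.00) ✓; C.y = 0.00, W.y = 0.00 ✓; |CW| = 28.10 ✓; ∠(SW, WC) = 90.00° ✓; |SW| = 12.70 ✓; bearing(S→Q) − bearing(S→W) = 144.0° ✓; |SQ| = 12.70 ✓; ∠(SQ, QN) = 90.00° ✓; |QN| = 12.60 ✗.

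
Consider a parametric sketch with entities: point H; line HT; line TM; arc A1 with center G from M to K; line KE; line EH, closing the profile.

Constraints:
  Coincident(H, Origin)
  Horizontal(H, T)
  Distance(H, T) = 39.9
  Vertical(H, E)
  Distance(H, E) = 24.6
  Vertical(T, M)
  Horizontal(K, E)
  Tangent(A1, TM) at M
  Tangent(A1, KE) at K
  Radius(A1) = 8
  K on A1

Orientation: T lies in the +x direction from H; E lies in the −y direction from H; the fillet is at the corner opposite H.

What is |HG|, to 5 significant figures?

35.961

H and E share the same x with |HE| = 24.6 and E on the −y side, so E = (0.0000, -24.600). The virtual corner opposite H is at (39.900, -24.600). Since A1 is tangent to TM there, GM ⟂ TM and since A1 is tangent to KE there, GK ⟂ KE, with radius 8.0, so the center G sits 8.0 in from both sides at G = (31.900, -16.600). Then |HG| = |G − H| = 35.961.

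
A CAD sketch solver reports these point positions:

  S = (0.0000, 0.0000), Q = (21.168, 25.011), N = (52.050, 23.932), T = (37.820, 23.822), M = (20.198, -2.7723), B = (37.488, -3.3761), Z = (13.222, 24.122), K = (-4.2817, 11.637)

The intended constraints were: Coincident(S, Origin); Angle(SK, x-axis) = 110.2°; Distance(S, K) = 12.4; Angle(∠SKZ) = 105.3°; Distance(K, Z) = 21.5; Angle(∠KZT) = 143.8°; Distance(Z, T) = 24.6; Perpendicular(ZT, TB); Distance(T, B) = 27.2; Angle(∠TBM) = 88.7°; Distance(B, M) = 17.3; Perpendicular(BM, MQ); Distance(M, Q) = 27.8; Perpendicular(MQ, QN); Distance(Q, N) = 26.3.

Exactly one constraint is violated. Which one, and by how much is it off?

Distance(Q, N) = 26.3 — off by 4.60.

S = (0.00, 0.00) ✓; SK at 110.2° ✓; |SK| = 12.40 ✓; ∠SKZ = 105.3° ✓; |KZ| = 21.50 ✓; ∠KZT = 143.8° ✓; |ZT| = 24.60 ✓; ∠(ZT, TB) = 90.00° ✓; |TB| = 27.20 ✓; ∠TBM = 88.70° ✓; |BM| = 17.30 ✓; ∠(BM, MQ) = 90.00° ✓; |MQ| = 27.80 ✓; ∠(MQ, QN) = 90.00° ✓; |QN| = 30.90 ✗.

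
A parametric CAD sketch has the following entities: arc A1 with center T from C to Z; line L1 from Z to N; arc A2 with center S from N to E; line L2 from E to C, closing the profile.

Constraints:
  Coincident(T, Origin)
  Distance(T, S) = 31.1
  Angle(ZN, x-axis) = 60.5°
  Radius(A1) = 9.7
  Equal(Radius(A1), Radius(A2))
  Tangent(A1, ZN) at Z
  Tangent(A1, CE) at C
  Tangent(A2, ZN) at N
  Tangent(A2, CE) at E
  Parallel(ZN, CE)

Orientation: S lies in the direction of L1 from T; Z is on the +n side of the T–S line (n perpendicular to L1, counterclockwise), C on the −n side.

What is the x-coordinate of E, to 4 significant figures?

23.76

The slot axis is L1's direction at 60.5°, so u = (cos 60.5°, sin 60.5°) = (0.4924, 0.8704) and n = (−sin 60.5°, cos 60.5°) = (-0.8704, 0.4924). T is at the origin and S lies 31.1 along u from T, so S = 31.1·u = (15.31, 27.07). Tangency of A1 to both parallel lines with radius 9.7 puts Z and C at T ± 9.7·n: Z = (-8.442, 4.777), C = (8.442, -4.777). Equal radii place N and E the same way about S: N = S + 9.7·n = (6.872, 31.84), E = S − 9.7·n = (23.76, 22.29). So E.x = 23.76.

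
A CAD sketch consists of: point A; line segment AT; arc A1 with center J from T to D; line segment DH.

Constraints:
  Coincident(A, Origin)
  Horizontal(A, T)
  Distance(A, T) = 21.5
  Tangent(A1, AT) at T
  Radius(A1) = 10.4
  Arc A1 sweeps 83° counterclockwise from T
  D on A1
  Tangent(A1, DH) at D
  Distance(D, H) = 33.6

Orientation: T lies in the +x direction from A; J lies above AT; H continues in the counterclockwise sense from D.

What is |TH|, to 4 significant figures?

44.86

A is at the origin; A and T share the same y with |AT| = 21.5 and T on the +x side, so T = (21.50, 0.000). Tangency of A1 to AT means the radius JT is perpendicular to AT, so J = T + (0, 10.4) = (21.50, 10.40). On A1, T sits at bearing -90° from J; an 83° counterclockwise sweep puts D at bearing -7°, so D = J + 10.4·(cos -7°, sin -7°) = (31.82, 9.133). A1 meets DH tangentially, so JD is at right angles to DH, so DH runs along (−sin -7°, cos -7°); with |DH| = 33.6, H = (35.92, 42.48). Then |TH| = |H − T| = 44.86.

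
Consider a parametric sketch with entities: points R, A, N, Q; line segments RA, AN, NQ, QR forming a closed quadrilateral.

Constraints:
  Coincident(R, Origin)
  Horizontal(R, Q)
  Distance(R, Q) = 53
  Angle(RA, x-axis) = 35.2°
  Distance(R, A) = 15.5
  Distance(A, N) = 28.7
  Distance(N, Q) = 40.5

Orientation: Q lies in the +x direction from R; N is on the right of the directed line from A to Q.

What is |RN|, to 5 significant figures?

26.056

Checks: |AN| = 28.70 ✓; |NQ| = 40.50 ✓.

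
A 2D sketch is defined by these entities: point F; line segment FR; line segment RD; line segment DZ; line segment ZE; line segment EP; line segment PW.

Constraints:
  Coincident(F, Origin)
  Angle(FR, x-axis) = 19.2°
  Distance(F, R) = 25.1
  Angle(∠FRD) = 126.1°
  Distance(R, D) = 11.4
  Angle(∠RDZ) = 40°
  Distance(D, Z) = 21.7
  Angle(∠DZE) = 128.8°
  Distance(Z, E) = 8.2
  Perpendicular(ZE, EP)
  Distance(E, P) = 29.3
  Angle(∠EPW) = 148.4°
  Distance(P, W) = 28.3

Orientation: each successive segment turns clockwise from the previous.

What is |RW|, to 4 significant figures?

38.94

ZE ⟂ EP, so EP runs at 44.10°; with |EP| = 29.3, P = (26.80, 26.04). ∠EPW = 148.4° gives PW at 12.50° from the x-axis; with |PW| = 28.3, W = (54.43, 32.16). Then |RW| = |W − R| = 38.94.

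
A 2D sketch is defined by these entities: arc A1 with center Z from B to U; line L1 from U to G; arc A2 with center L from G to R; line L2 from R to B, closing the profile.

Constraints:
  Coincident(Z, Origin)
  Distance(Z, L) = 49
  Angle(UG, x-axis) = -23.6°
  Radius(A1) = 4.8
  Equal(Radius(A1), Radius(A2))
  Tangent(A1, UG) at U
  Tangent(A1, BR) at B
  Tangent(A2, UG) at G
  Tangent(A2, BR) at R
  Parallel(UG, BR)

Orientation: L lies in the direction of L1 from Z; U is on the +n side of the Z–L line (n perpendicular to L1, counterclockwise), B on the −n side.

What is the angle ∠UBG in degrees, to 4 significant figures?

78.92°

The slot axis is L1's direction at -23.6°, so u = (cos -23.6°, sin -23.6°) = (0.9164, -0.4003) and n = (−sin -23.6°, cos -23.6°) = (0.4003, 0.9164). Z is at the origin and L lies 49.0 along u from Z, so L = 49.0·u = (44.90, -19.62). Tangency of A1 to both parallel lines with radius 4.8 puts U and B at Z ± 4.8·n: U = (1.922, 4.399), B = (-1.922, -4.399). Equal radii place G and R the same way about L: G = L + 4.8·n = (46.82, -15.22), R = L − 4.8·n = (42.98, -24.02). Then cos ∠UBG = BU·BG / (|BU||BG|), giving 78.92°.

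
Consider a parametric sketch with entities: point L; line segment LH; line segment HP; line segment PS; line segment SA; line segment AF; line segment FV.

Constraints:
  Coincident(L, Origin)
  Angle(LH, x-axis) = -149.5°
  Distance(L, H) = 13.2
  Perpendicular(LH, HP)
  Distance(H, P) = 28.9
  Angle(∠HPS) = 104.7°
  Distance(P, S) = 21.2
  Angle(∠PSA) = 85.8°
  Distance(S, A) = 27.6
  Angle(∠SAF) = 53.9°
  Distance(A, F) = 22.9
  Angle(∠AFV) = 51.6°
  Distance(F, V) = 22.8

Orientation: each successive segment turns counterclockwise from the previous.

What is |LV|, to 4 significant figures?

29.65

∠SAF = 53.9° gives AF at -123.9° from the x-axis; with |AF| = 22.9, F = (1.481, -18.90). ∠AFV = 51.6° gives FV at 4.500° from the x-axis; with |FV| = 22.8, V = (24.21, -17.11). Then |LV| = |V − L| = 29.65.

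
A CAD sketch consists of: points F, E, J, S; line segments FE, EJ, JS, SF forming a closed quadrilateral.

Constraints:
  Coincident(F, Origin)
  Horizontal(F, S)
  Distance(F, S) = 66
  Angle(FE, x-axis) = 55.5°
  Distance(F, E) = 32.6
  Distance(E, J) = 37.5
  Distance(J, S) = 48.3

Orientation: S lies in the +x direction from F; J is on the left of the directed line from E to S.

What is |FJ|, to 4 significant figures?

68.43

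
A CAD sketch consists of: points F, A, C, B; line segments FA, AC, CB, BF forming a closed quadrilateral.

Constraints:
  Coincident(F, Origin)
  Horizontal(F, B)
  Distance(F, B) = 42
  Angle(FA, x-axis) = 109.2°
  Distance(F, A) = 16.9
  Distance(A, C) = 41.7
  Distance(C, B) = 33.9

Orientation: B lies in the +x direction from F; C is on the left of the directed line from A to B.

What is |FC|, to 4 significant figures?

46.16

Checks: F = (0.00, 0.00) ✓; |AC| = 41.70 ✓; |CB| = 33.90 ✓.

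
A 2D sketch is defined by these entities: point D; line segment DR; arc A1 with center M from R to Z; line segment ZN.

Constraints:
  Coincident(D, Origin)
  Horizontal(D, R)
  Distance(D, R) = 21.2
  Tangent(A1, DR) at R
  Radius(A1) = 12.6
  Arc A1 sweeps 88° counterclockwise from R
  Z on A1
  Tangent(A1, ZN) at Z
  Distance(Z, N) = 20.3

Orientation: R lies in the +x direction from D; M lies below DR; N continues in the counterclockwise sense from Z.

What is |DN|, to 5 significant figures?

33.396

D is at the origin; D and R share the same y with |DR| = 21.2 and R on the +x side, so R = (21.200, 0.0000). Tangency of A1 to DR means the radius MR is perpendicular to DR, so M = R + (0, -12.6) = (21.200, -12.600). On A1, R sits at bearing 90° from M; an 88° counterclockwise sweep puts Z at bearing 178°, so Z = M + 12.6·(cos 178°, sin 178°) = (8.6077, -12.160). Since A1 is tangent to ZN there, MZ ⟂ ZN, so ZN runs along (−sin 178°, cos 178°); with |ZN| = 20.3, N = (7.8992, -32.448). Then |DN| = |N − D| = 33.396.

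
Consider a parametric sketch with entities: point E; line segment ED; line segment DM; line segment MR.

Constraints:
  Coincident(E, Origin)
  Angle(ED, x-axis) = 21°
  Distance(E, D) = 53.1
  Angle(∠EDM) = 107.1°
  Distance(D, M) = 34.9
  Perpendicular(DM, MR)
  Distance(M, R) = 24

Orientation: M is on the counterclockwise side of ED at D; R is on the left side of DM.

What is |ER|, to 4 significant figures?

57.16

E is at the origin; ED runs at 21.0° with length 53.1, so D = 53.1·(cos 21.0°, sin 21.0°) = (49.57, 19.03). ∠EDM = 107.1°, so DM runs at 21.0° + (180° − 107.1°) = 93.90° from the x-axis; with |DM| = 34.9, M = D + 34.9·(cos 93.90°, sin 93.90°) = (47.20, 53.85). The perpendicularity gives MR at right angles to DM; with |MR| = 24.0 on the left of DM, R = M + 24.0·(-0.9977, -0.06802) = (23.25, 52.22). Then |ER| = |R − E| = 57.16.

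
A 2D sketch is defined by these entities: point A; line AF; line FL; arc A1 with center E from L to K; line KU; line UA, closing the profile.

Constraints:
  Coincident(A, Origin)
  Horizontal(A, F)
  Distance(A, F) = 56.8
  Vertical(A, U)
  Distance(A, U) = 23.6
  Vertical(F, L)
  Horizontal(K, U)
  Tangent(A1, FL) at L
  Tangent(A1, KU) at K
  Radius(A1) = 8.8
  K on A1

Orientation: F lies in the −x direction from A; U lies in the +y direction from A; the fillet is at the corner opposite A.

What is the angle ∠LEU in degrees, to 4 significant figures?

169.6°

A is at the origin; A and F share the same y with |AF| = 56.8 and F on the −x side, so F = (-56.80, 0.000). AU is vertical with |AU| = 23.6 and U on the +y side, so U = (0.000, 23.60). The virtual corner opposite A is at (-56.80, 23.60). Since A1 is tangent to FL there, EL ⟂ FL and A1 meets KU tangentially, so EK is at right angles to KU, with radius 8.8, so the center E sits 8.8 in from both sides at E = (-48.00, 14.80). That places the tangent points at L = (-56.80, 14.80) on FL and K = (-48.00, 23.60) on KU. Then cos ∠LEU = EL·EU / (|EL||EU|), giving 169.6°.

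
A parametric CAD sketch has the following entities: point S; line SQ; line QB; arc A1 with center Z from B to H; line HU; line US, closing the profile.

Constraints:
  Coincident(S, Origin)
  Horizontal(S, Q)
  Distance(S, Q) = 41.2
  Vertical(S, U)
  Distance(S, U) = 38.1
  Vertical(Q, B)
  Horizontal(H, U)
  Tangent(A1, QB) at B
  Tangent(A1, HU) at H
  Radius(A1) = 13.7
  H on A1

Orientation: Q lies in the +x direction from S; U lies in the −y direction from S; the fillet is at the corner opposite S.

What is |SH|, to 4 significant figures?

46.99

The virtual corner opposite S is at (41.20, -38.10). The tangent condition forces ZB to be normal to QB and tangency of A1 to HU means the radius ZH is perpendicular to HU, with radius 13.7, so the center Z sits 13.7 in from both sides at Z = (27.50, -24.40). That places the tangent points at B = (41.20, -24.40) on QB and H = (27.50, -38.10) on HU. Then |SH| = |H − S| = 46.99.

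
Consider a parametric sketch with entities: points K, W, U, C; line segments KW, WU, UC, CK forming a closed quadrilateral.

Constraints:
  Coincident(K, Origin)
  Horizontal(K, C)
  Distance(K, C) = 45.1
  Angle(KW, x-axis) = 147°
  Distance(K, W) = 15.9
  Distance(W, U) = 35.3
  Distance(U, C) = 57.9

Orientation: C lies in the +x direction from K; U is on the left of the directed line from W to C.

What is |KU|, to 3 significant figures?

40.0

Checks: |WU| = 35.30 ✓; |UC| = 57.90 ✓.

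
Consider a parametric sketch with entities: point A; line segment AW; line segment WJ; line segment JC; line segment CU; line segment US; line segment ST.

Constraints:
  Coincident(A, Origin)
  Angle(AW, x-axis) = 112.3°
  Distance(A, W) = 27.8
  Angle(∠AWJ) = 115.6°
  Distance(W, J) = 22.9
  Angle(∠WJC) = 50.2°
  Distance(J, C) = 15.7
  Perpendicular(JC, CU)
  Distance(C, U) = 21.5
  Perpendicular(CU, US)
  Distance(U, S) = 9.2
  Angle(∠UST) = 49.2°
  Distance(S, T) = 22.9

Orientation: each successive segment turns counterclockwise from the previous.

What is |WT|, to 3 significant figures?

15.1

A is at the origin; AW runs at 112.3° with length 27.8, so W = (-10.5, 25.7). ∠AWJ = 115.6° gives WJ at 177° from the x-axis; with |WJ| = 22.9, J = (-33.4, 27.0). ∠WJC = 50.2° gives JC at -53.5° from the x-axis; with |JC| = 15.7, C = (-24.1, 14.4). JC is perpendicular to CU, so CU runs at 36.5°; with |CU| = 21.5, U = (-6.79, 27.2). CU is perpendicular to US, so US runs at 126°; with |US| = 9.2, S = (-12.3, 34.6). ∠UST = 49.2° gives ST at -103° from the x-axis; with |ST| = 22.9, T = (-17.3, 12.3). Then |WT| = |T − W| = 15.1.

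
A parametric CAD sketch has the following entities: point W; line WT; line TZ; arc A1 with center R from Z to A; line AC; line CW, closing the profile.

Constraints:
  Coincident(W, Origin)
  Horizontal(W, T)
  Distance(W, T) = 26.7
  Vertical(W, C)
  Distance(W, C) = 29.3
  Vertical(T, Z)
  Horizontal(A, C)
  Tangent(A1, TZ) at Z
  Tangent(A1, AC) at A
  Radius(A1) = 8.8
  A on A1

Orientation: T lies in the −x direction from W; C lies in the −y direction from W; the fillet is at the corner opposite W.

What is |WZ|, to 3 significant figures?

33.7

W is at the origin; W and T share the same y with |WT| = 26.7 and T on the −x side, so T = (-26.7, 0.00). WC is vertical with |WC| = 29.3 and C on the −y side, so C = (0.00, -29.3). The virtual corner opposite W is at (-26.7, -29.3). Tangency of A1 to TZ means the radius RZ is perpendicular to TZ and tangency of A1 to AC means the radius RA is perpendicular to AC, with radius 8.8, so the center R sits 8.8 in from both sides at R = (-17.9, -20.5). That places the tangent points at Z = (-26.7, -20.5) on TZ and A = (-17.9, -29.3) on AC. Then |WZ| = |Z − W| = 33.7.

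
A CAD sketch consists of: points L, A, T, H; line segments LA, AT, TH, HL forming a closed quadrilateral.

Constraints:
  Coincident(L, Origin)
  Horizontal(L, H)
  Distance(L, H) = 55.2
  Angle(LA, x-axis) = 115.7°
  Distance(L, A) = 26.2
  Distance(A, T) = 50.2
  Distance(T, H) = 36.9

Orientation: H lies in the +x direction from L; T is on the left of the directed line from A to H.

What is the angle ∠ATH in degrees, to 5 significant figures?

107.37°

Checks: |AT| = 50.20 ✓; |TH| = 36.90 ✓.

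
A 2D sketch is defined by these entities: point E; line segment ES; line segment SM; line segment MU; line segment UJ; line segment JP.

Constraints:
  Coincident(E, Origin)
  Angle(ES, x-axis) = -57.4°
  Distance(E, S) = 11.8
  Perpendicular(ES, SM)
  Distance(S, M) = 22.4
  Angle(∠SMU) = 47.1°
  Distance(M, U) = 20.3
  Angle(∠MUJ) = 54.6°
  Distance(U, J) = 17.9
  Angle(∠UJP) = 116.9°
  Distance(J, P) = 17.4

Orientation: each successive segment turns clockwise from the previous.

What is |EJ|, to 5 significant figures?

15.282

E is at the origin; ES runs at -57.4° with length 11.8, so S = (6.3575, -9.9409). ES ⟂ SM, so SM runs at -147.40°; with |SM| = 22.4, M = (-12.513, -22.009). ∠SMU = 47.1° gives MU at 79.700° from the x-axis; with |MU| = 20.3, U = (-8.8838, -2.0365). ∠MUJ = 54.6° gives UJ at -45.700° from the x-axis; with |UJ| = 17.9, J = (3.6179, -14.847). Then |EJ| = |J − E| = 15.282.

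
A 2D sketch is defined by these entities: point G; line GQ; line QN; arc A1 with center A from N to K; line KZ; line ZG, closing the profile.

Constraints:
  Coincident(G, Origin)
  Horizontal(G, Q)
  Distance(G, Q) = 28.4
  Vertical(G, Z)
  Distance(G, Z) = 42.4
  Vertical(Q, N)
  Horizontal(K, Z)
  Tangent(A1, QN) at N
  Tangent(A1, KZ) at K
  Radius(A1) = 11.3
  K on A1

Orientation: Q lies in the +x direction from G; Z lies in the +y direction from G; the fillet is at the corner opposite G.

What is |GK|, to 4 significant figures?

45.72

G is at the origin; GQ is horizontal with |GQ| = 28.4 and Q on the +x side, so Q = (28.40, 0.000). GZ is vertical with |GZ| = 42.4 and Z on the +y side, so Z = (0.000, 42.40). The virtual corner opposite G is at (28.40, 42.40). Since A1 is tangent to QN there, AN ⟂ QN and tangency of A1 to KZ means the radius AK is perpendicular to KZ, with radius 11.3, so the center A sits 11.3 in from both sides at A = (17.10, 31.10). That places the tangent points at N = (28.40, 31.10) on QN and K = (17.10, 42.40) on KZ. Then |GK| = |K − G| = 45.72.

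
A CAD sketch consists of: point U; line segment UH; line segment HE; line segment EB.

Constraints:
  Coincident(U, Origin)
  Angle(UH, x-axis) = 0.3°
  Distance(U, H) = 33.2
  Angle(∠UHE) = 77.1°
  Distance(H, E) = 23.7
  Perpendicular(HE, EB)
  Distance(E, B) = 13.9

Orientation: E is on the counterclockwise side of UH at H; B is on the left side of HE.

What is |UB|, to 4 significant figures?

24.62

U is at the origin; UH runs at 0.3° with length 33.2, so H = 33.2·(cos 0.3°, sin 0.3°) = (33.20, 0.1738). ∠UHE = 77.1°, so HE runs at 0.3° + (180° − 77.1°) = 103.2° from the x-axis; with |HE| = 23.7, E = H + 23.7·(cos 103.2°, sin 103.2°) = (27.79, 23.25). The perpendicularity gives EB at right angles to HE; with |EB| = 13.9 on the left of HE, B = E + 13.9·(-0.9736, -0.2284) = (14.25, 20.07). Then |UB| = |B − U| = 24.62.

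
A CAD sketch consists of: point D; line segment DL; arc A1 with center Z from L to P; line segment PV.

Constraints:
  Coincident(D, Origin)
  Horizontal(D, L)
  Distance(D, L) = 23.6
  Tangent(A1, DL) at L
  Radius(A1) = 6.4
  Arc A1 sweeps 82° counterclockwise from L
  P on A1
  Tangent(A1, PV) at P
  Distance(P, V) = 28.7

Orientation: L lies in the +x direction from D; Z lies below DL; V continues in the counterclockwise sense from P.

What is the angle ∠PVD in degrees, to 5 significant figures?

29.358°

D is at the origin; D and L share the same y with |DL| = 23.6 and L on the +x side, so L = (23.600, 0.0000). A1 meets DL tangentially, so ZL is at right angles to DL, so Z = L + (0, -6.4) = (23.600, -6.4000). On A1, L sits at bearing 90° from Z; an 82° counterclockwise sweep puts P at bearing 172°, so P = Z + 6.4·(cos 172°, sin 172°) = (17.262, -5.5093). The tangent condition forces ZP to be normal to PV, so PV runs along (−sin 172°, cos 172°); with |PV| = 28.7, V = (13.268, -33.930). Then cos ∠PVD = VP·VD / (|VP||VD|), giving 29.358°.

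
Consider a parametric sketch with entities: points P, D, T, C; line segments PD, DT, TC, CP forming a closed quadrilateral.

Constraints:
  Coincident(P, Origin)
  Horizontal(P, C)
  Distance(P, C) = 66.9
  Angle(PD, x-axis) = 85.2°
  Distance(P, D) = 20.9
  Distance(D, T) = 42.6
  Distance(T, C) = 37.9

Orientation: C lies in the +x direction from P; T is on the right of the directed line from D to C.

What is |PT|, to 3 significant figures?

32.3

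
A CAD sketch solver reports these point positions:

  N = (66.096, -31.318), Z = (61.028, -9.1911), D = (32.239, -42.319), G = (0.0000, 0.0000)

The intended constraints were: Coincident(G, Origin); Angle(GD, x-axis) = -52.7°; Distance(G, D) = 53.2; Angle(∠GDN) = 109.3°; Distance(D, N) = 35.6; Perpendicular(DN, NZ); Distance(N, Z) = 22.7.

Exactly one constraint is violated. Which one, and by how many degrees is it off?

Perpendicular(DN, NZ) — off by 5.10°.

G = (0.00, 0.00) ✓; GD at -52.70° ✓; |GD| = 53.20 ✓; ∠GDN = 109.3° ✓; |DN| = 35.60 ✓; ∠(DN, NZ) = 84.90° ✗; |NZ| = 22.70 ✓.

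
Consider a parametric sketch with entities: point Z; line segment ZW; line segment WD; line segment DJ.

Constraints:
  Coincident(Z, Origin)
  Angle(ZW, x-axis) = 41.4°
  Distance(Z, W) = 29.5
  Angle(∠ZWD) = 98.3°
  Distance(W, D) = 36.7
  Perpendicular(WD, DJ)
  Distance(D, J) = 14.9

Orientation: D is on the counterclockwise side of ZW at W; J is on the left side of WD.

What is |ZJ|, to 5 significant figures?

43.380

∠ZWD = 98.3°, so WD runs at 41.4° + (180° − 98.3°) = 123.10° from the x-axis; with |WD| = 36.7, D = W + 36.7·(cos 123.10°, sin 123.10°) = (2.0863, 50.253). WD ⟂ DJ; with |DJ| = 14.9 on the left of WD, J = D + 14.9·(-0.83772, -0.54610) = (-10.396, 42.116). Then |ZJ| = |J − Z| = 43.380.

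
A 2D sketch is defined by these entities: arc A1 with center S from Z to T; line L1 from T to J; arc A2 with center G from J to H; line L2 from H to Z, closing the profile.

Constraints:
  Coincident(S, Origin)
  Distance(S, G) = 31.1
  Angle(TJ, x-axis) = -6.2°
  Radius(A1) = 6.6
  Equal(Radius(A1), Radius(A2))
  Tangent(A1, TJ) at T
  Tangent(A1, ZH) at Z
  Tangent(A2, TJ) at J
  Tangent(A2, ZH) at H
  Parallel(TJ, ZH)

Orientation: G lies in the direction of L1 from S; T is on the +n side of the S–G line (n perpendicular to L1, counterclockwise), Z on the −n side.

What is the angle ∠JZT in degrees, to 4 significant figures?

67.00°

The slot axis is L1's direction at -6.2°, so u = (cos -6.2°, sin -6.2°) = (0.9942, -0.1080) and n = (−sin -6.2°, cos -6.2°) = (0.1080, 0.9942). S is at the origin and G lies 31.1 along u from S, so G = 31.1·u = (30.92, -3.359). Tangency of A1 to both parallel lines with radius 6.6 puts T and Z at S ± 6.6·n: T = (0.7128, 6.561), Z = (-0.7128, -6.561). Equal radii place J and H the same way about G: J = G + 6.6·n = (31.63, 3.203), H = G − 6.6·n = (30.21, -9.920). Then cos ∠JZT = ZJ·ZT / (|ZJ||ZT|), giving 67.00°.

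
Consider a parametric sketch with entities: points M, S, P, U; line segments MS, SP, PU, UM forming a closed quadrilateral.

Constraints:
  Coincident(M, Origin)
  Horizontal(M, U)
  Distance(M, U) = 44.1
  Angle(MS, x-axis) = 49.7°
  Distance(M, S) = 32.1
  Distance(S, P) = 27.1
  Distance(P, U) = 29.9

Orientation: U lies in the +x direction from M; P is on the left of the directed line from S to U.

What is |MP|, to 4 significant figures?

55.91

M is at the origin; MU is horizontal with |MU| = 44.1 and U in +x, so U = (44.1, 0). MS runs at 49.7° with |MS| = 32.1, so S = (20.76, 24.48). P is determined by |SP| = 27.1 and |PU| = 29.9 together: it lies at the intersection of circle(S, 27.1) and circle(U, 29.9). With |SU| = 33.82, the foot of the radical line on SU is 14.55 from S and the perpendicular offset is √(27.1² − 14.55²) = 22.86. Taking the left-of-SU solution: P = (47.35, 29.72).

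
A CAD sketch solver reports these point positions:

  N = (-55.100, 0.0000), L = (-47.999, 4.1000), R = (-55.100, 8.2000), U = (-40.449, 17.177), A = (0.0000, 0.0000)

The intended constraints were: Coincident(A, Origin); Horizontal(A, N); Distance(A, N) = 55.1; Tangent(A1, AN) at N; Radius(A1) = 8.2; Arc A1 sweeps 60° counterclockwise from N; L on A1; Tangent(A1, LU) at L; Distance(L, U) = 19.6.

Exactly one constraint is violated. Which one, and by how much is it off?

Distance(L, U) = 19.6 — off by 4.50.

A = (0.00, 0.00) ✓; A.y = 0.00, N.y = 0.00 ✓; |AN| = 55.10 ✓; ∠(RN, NA) = 90.00° ✓; |RN| = 8.200 ✓; bearing(R→L) − bearing(R→N) = 60.00° ✓; |RL| = 8.200 ✓; ∠(RL, LU) = 90.00° ✓; |LU| = 15.10 ✗.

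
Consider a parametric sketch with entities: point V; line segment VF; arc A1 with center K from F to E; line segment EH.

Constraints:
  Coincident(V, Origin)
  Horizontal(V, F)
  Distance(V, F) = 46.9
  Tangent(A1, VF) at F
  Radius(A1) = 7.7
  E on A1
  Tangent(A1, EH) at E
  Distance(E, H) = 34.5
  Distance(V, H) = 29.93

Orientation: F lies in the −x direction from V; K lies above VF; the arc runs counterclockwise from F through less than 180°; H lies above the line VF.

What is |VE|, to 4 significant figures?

41.77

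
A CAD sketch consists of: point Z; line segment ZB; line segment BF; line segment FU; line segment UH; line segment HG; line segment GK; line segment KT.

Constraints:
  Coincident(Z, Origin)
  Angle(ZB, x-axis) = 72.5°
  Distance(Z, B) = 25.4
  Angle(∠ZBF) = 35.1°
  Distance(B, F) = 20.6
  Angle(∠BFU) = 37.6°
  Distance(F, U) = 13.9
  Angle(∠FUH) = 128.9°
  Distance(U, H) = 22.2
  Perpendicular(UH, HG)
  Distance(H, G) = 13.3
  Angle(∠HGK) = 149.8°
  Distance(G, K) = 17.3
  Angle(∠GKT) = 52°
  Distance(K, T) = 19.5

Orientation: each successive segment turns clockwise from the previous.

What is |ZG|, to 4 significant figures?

38.32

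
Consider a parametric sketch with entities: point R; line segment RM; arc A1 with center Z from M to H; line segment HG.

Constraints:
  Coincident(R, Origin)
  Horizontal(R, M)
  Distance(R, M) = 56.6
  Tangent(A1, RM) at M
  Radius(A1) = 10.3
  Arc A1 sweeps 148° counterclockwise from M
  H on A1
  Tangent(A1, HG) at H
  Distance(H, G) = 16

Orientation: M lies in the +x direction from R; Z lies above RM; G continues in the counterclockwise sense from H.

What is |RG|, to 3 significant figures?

55.8

R is at the origin; RM is horizontal with |RM| = 56.6 and M on the +x side, so M = (56.6, 0.00). Tangency of A1 to RM means the radius ZM is perpendicular to RM, so Z = M + (0, 10.3) = (56.6, 10.3). On A1, M sits at bearing -90° from Z; a 148° counterclockwise sweep puts H at bearing 58°, so H = Z + 10.3·(cos 58°, sin 58°) = (62.1, 19.0). The tangent condition forces ZH to be normal to HG, so HG runs along (−sin 58°, cos 58°); with |HG| = 16.0, G = (48.5, 27.5). Then |RG| = |G − R| = 55.8.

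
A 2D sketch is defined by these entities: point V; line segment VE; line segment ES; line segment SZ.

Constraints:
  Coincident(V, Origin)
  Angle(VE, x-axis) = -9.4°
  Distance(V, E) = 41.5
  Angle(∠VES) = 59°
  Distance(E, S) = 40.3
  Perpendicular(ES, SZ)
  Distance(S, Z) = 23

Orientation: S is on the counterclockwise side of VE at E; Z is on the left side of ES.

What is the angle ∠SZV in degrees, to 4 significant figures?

123.6°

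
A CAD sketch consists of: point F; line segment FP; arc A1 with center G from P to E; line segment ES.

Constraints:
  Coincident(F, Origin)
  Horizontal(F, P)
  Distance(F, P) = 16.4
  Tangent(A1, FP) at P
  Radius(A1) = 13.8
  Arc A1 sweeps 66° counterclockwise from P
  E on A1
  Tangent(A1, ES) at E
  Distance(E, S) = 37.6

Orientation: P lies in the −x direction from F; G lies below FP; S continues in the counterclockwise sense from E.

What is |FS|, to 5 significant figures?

61.415

F is at the origin; FP is horizontal with |FP| = 16.4 and P on the −x side, so P = (-16.400, 0.0000). Tangency of A1 to FP means the radius GP is perpendicular to FP, so G = P + (0, -13.8) = (-16.400, -13.800). On A1, P sits at bearing 90° from G; a 66° counterclockwise sweep puts E at bearing 156°, so E = G + 13.8·(cos 156°, sin 156°) = (-29.007, -8.1870). The tangent condition forces GE to be normal to ES, so ES runs along (−sin 156°, cos 156°); with |ES| = 37.6, S = (-44.300, -42.536). Then |FS| = |S − F| = 61.415.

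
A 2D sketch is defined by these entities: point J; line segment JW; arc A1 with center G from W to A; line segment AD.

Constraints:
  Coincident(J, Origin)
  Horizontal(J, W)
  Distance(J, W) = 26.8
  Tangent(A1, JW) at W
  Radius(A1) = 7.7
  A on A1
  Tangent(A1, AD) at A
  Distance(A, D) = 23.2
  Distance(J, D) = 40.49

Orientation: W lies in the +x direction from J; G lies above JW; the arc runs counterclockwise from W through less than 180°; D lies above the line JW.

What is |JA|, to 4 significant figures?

35.54

J is at the origin; JW is horizontal with |JW| = 26.8 and W on the +x side, so W = (26.80, 0.000). The tangent condition forces GW to be normal to JW, so G = W + (0, 7.7) = (26.80, 7.700). Since GA ⟂ AD (tangency), |GD| = √(7.7² + 23.2²) = 24.44 regardless of where A sits on A1. So D lies on both circle(J, 40.49) and circle(G, 24.44); the above-JW intersection is D = (24.73, 32.06). A is the foot of the tangent from D: A = (33.88, 10.73).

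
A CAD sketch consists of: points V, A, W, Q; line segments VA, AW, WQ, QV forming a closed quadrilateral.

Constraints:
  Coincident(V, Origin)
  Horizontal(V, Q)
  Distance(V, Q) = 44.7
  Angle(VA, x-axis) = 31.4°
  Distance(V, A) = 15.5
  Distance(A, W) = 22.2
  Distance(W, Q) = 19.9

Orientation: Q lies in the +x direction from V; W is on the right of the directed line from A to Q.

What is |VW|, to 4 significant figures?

28.63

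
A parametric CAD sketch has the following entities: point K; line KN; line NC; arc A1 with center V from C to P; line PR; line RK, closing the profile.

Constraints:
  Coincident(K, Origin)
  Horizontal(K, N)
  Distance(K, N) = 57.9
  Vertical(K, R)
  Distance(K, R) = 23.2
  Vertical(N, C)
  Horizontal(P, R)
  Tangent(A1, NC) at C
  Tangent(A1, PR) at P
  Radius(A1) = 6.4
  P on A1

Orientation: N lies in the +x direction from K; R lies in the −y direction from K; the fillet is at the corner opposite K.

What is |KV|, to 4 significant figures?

54.17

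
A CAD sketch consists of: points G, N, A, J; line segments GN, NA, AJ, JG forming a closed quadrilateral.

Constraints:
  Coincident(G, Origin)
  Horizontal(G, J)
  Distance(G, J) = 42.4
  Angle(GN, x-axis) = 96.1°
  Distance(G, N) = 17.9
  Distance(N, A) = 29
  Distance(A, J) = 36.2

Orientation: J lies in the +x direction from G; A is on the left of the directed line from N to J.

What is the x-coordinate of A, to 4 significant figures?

23.87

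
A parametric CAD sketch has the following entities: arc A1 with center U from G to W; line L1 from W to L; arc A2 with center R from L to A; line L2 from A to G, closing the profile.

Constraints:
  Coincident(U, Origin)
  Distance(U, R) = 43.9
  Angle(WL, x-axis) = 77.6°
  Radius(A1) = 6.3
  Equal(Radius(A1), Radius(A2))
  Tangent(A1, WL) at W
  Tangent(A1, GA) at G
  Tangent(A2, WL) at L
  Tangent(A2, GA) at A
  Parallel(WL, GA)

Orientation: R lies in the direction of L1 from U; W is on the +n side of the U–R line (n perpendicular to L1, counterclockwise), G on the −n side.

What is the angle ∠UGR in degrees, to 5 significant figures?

81.833°

U is at the origin and R lies 43.9 along u from U, so R = 43.9·u = (9.4269, 42.876). Tangency of A1 to both parallel lines with radius 6.3 puts W and G at U ± 6.3·n: W = (-6.1530, 1.3528), G = (6.1530, -1.3528). Then cos ∠UGR = GU·GR / (|GU||GR|), giving 81.833°.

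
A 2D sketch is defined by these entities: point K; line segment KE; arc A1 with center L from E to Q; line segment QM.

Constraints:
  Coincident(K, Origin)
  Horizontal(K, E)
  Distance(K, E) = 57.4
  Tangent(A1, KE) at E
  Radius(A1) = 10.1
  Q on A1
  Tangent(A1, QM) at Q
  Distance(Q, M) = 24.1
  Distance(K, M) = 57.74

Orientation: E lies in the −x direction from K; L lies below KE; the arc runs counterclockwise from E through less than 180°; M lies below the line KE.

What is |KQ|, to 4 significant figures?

66.63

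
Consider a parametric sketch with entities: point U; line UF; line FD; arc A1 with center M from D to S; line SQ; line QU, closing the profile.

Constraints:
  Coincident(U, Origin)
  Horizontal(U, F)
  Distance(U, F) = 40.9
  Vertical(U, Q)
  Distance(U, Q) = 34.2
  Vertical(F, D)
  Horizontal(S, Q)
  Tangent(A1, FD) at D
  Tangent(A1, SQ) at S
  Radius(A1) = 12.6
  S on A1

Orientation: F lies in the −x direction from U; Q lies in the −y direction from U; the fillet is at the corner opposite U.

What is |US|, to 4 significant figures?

44.39

U is at the origin; UF is horizontal with |UF| = 40.9 and F on the −x side, so F = (-40.90, 0.000). UQ is vertical with |UQ| = 34.2 and Q on the −y side, so Q = (0.000, -34.20). The virtual corner opposite U is at (-40.90, -34.20). Tangency of A1 to FD means the radius MD is perpendicular to FD and tangency of A1 to SQ means the radius MS is perpendicular to SQ, with radius 12.6, so the center M sits 12.6 in from both sides at M = (-28.30, -21.60). That places the tangent points at D = (-40.90, -21.60) on FD and S = (-28.30, -34.20) on SQ. Then |US| = |S − U| = 44.39.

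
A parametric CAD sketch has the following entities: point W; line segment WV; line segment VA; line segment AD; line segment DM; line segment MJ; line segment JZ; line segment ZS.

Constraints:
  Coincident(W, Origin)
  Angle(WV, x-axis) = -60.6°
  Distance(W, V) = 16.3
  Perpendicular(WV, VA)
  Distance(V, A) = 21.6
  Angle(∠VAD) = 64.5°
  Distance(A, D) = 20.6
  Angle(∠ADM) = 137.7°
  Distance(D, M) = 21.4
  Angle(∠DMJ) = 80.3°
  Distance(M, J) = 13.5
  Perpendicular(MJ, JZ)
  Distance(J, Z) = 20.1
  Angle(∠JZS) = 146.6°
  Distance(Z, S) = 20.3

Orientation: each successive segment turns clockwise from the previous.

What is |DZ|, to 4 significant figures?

9.944

W is at the origin; WV runs at -60.6° with length 16.3, so V = (8.002, -14.20). WV is perpendicular to VA, so VA runs at -150.6°; with |VA| = 21.6, A = (-10.82, -24.80). ∠VAD = 64.5° gives AD at 93.90° from the x-axis; with |AD| = 20.6, D = (-12.22, -4.252). ∠ADM = 137.7° gives DM at 51.60° from the x-axis; with |DM| = 21.4, M = (1.075, 12.52). ∠DMJ = 80.3° gives MJ at -48.10° from the x-axis; with |MJ| = 13.5, J = (10.09, 2.471). MJ is perpendicular to JZ, so JZ runs at -138.1°; with |JZ| = 20.1, Z = (-4.870, -10.95). Then |DZ| = |Z − D| = 9.944.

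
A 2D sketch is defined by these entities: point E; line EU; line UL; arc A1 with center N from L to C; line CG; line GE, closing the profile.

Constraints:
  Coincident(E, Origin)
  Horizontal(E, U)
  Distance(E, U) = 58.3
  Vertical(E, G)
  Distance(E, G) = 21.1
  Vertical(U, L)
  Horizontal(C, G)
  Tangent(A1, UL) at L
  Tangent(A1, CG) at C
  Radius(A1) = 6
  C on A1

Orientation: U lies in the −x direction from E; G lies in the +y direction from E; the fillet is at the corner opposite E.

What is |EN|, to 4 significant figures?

54.44

E is at the origin; E and U share the same y with |EU| = 58.3 and U on the −x side, so U = (-58.30, 0.000). EG is vertical with |EG| = 21.1 and G on the +y side, so G = (0.000, 21.10). The virtual corner opposite E is at (-58.30, 21.10). Tangency of A1 to UL means the radius NL is perpendicular to UL and A1 meets CG tangentially, so NC is at right angles to CG, with radius 6.0, so the center N sits 6.0 in from both sides at N = (-52.30, 15.10). Then |EN| = |N − E| = 54.44.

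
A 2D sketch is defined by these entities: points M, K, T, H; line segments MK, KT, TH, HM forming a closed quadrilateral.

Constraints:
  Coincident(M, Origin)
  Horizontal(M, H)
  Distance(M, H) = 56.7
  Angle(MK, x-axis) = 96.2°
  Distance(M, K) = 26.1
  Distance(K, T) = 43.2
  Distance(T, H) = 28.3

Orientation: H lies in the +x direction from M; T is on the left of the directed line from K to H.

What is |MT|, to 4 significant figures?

46.41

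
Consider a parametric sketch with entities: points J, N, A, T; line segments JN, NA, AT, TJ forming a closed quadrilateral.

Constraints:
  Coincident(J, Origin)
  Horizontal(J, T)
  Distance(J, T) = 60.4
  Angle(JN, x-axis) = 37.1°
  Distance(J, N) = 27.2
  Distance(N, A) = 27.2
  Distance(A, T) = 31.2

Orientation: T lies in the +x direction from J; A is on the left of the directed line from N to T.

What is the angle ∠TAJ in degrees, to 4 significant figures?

85.73°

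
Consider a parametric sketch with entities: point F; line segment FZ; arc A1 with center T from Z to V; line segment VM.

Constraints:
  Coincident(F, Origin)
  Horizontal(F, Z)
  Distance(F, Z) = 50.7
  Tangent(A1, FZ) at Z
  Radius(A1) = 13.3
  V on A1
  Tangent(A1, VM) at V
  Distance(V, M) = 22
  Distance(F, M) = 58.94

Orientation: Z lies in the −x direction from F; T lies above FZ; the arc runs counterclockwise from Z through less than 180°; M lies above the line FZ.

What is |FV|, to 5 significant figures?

41.821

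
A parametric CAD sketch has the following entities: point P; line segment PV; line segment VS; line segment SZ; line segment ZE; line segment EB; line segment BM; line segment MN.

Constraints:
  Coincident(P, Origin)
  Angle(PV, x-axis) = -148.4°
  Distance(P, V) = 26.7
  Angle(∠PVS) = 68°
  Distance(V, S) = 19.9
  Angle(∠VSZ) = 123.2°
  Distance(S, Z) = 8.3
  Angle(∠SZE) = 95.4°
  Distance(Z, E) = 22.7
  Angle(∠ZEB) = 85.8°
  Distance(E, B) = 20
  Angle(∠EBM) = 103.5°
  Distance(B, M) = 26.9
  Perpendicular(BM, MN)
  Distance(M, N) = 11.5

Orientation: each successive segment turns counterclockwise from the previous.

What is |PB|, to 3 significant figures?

24.9

∠SZE = 95.4° gives ZE at 105° from the x-axis; with |ZE| = 22.7, E = (-4.82, -0.980). ∠ZEB = 85.8° gives EB at -161° from the x-axis; with |EB| = 20.0, B = (-23.7, -7.56). Then |PB| = |B − P| = 24.9.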